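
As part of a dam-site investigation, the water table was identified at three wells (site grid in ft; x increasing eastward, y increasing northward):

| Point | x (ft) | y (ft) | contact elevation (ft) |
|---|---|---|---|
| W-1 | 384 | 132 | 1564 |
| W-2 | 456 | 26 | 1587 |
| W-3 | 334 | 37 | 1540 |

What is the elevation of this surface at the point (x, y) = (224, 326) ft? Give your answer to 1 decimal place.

Two edge vectors: W-1→W-2 = (72, -106, 23), W-1→W-3 = (-50, -95, -24).
Normal n = (W-1→W-2) × (W-1→W-3) = (4729, 578, -12140).
So ∂z/∂x = −n_x/n_z = 0.38954 and ∂z/∂y = −n_y/n_z = 0.04761.
Intercept c from W-1: 1564 − 149.58 − 6.28 = 1408.13.
At (224, 326): z = 87.3 + 15.5 + 1408.13 = 1510.9 ft.

1510.9 ft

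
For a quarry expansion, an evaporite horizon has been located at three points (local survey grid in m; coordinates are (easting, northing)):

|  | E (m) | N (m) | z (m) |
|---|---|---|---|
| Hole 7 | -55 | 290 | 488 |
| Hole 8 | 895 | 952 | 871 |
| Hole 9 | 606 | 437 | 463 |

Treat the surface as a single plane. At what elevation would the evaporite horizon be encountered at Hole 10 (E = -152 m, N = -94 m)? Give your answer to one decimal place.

154.8 m

Two edge vectors: Hole 7→Hole 8 = (950, 662, 383), Hole 7→Hole 9 = (661, 147, -25).
Normal n = (Hole 7→Hole 8) × (Hole 7→Hole 9) = (-72851, 276913, -297932).
So ∂z/∂E = −n_x/n_z = −0.24452 and ∂z/∂N = −n_y/n_z = 0.92945.
Intercept c from Hole 7: 488 − 13.45 − 269.54 = 205.01.
At (-152, -94): z = 37.2 − 87.4 + 205.01 = 154.8 m.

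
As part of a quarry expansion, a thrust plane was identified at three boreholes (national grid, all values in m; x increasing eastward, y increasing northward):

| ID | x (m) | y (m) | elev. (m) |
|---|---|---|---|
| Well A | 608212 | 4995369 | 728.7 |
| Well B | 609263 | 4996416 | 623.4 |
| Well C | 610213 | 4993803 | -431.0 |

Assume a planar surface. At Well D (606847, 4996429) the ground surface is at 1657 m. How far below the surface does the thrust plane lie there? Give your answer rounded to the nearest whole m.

Let the plane be z = a·x + b·y + c.
Well B−Well A: 1051a + 1047b = −105.3;  Well C−Well A: 2001a − 1566b = −1159.7.
Solving gives a = −0.36865484, b = 0.26949020.
Then c = 728.7 − a·608212 − b·4995369 = −1121254.00.
At (606847, 4996429): z_contact = −223717.1 + 1346488.7 − 1121254.00 = 1517.6 m.
Depth below ground = 1657 − 1517.6 = 139 m.

139 m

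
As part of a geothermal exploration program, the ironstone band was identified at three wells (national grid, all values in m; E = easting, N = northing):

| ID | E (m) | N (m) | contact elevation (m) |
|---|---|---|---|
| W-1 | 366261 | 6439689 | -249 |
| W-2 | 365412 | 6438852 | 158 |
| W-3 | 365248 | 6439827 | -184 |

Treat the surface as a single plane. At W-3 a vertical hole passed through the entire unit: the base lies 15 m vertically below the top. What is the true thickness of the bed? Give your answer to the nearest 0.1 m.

14.0 m

Two edge vectors: W-1→W-2 = (-849, -837, 407), W-1→W-3 = (-1013, 138, 65).
Normal n = (W-1→W-2) × (W-1→W-3) = (-110571, -357106, -965043).
So ∂z/∂E = −n_x/n_z = −0.11458 and ∂z/∂N = −n_y/n_z = −0.37004.
|∇z| = √(a²+b²) = 0.38737, so dip δ = arctan(0.38737) = 21.18°.
True thickness = vertical thickness × cos δ = 15 × cos 21.18° = 14.0 m.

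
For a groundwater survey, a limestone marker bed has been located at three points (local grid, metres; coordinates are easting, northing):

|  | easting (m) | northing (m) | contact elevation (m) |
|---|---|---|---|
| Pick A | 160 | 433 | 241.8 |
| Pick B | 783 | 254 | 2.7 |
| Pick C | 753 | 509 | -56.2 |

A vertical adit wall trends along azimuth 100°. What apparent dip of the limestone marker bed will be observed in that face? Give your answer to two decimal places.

Let the plane be z = a·easting + b·northing + c.
Pick B−Pick A: 623a − 179b = −239.1;  Pick C−Pick A: 593a + 76b = −298.
Solving gives a = −0.46590, b = −0.28579.
Unit vector along 100° is (sin 100°, cos 100°) = (0.9848, -0.1736).
Slope in that direction = a·(0.9848) + b·(-0.1736) = −0.40920.
Apparent dip = arctan|0.40920| = 22.25° (true dip is 28.7°, so apparent ≤ true as expected).

22.25°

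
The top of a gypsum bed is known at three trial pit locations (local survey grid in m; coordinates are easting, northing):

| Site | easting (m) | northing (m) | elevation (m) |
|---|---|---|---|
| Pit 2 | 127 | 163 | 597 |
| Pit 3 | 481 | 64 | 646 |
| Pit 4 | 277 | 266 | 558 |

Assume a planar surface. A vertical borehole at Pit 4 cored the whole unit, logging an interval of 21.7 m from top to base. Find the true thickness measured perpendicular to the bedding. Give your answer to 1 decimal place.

20.1 m

Let the plane be z = a·easting + b·northing + c.
Pit 3−Pit 2: 354a − 99b = 49;  Pit 4−Pit 2: 150a + 103b = −39.
Solving gives a = 0.02311, b = −0.41230.
|∇z| = √(a²+b²) = 0.41295, so dip δ = arctan(0.41295) = 22.44°.
True thickness = vertical thickness × cos δ = 21.7 × cos 22.44° = 20.1 m.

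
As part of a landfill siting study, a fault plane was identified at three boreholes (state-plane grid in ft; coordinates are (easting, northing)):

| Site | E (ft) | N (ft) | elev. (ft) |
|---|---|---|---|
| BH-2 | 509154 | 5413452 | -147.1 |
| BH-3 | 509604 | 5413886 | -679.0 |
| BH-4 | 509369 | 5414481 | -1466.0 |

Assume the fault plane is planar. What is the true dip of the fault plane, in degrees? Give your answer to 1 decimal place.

Let the plane be z = a·E + b·N + c.
BH-3−BH-2: 450a + 434b = −531.9;  BH-4−BH-2: 215a + 1029b = −1318.9.
Solving gives a = 0.06782, b = −1.29590.
Gradient magnitude |∇z| = √(a² + b²) = √(0.00460 + 1.67936) = 1.29767.
True dip = arctan(1.29767) = 52.4°, dipping toward N (azimuth ≈ 357°).

52.4°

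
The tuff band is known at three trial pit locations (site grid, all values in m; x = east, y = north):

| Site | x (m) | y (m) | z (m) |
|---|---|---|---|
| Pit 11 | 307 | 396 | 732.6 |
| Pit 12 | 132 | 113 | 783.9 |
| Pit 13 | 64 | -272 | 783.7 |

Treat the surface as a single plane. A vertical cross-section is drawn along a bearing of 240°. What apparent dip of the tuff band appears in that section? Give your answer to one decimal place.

Two edge vectors: Pit 11→Pit 12 = (-175, -283, 51.3), Pit 11→Pit 13 = (-243, -668, 51.1).
Normal n = (Pit 11→Pit 12) × (Pit 11→Pit 13) = (19807.1, -3523.4, 48131).
So ∂z/∂x = −n_x/n_z = −0.41152 and ∂z/∂y = −n_y/n_z = 0.07320.
Unit vector along 240° is (sin 240°, cos 240°) = (-0.8660, -0.5000).
Slope in that direction = a·(-0.8660) + b·(-0.5000) = 0.31979.
Apparent dip = arctan|0.31979| = 17.7° (true dip is 22.7°, so apparent ≤ true as expected).

17.7°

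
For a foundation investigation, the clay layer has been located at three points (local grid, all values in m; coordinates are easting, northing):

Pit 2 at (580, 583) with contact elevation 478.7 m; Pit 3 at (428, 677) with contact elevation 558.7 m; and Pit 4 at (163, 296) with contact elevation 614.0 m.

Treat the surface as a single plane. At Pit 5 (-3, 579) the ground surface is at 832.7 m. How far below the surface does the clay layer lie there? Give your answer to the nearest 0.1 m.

Let the plane be z = a·easting + b·northing + c.
Pit 3−Pit 2: −152a + 94b = 80;  Pit 4−Pit 2: −417a − 287b = 135.3.
Solving gives a = −0.43078, b = 0.15448.
Then c = 478.7 − a·580 − b·583 = 638.49.
At (-3, 579): z_contact = 1.29 + 89.44 + 638.49 = 729.23 m.
Depth below ground = 832.7 − 729.23 = 103.5 m.

103.5 m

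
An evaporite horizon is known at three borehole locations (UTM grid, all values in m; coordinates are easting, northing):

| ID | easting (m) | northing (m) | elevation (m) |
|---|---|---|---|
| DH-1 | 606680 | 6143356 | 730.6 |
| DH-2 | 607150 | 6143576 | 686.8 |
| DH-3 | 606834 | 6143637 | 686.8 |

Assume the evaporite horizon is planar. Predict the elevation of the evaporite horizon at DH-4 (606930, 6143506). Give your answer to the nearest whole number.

Let the plane be z = a·easting + b·northing + c.
DH-2−DH-1: 470a + 220b = −43.8;  DH-3−DH-1: 154a + 281b = −43.8.
Solving gives a = −0.02721051, b = −0.14095936.
Then c = 730.6 − a·606680 − b·6143356 = 883202.23.
At (606930, 6143506): z = −16514.9 − 865984.7 + 883202.23 = 702.7 m.

703 m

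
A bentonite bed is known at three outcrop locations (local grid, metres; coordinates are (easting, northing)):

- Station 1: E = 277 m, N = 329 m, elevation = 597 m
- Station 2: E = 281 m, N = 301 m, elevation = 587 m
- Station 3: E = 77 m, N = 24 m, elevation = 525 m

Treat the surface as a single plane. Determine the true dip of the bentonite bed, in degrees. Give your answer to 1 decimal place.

Let the plane be z = a·E + b·N + c.
Station 2−Station 1: 4a − 28b = −10;  Station 3−Station 1: −200a − 305b = −72.
Solving gives a = −0.15161, b = 0.33548.
Gradient magnitude |∇z| = √(a² + b²) = √(0.02299 + 0.11255) = 0.36815.
True dip = arctan(0.36815) = 20.2°, dipping toward SSE (azimuth ≈ 156°).

20.2°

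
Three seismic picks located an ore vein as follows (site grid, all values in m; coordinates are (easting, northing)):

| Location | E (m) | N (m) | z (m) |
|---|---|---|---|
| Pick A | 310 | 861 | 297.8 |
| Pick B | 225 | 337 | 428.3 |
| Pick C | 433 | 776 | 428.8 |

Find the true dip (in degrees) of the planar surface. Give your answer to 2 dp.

Let the plane be z = a·E + b·N + c.
Pick B−Pick A: −85a − 524b = 130.5;  Pick C−Pick A: 123a − 85b = 131.
Solving gives a = 0.80293, b = −0.37929.
Gradient magnitude |∇z| = √(a² + b²) = √(0.64469 + 0.14386) = 0.88801.
True dip = arctan(0.88801) = 41.61°, dipping toward WNW (azimuth ≈ 295°).

41.61°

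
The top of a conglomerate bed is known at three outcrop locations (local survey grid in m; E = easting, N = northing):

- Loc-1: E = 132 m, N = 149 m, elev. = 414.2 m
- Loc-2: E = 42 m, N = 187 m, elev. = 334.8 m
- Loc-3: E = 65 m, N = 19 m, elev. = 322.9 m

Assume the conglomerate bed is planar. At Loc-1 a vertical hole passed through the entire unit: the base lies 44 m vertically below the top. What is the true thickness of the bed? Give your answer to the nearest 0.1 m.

31.3 m

Two edge vectors: Loc-1→Loc-2 = (-90, 38, -79.4), Loc-1→Loc-3 = (-67, -130, -91.3).
Normal n = (Loc-1→Loc-2) × (Loc-1→Loc-3) = (-13791.4, -2897.2, 14246).
So ∂z/∂E = −n_x/n_z = 0.96809 and ∂z/∂N = −n_y/n_z = 0.20337.
|∇z| = √(a²+b²) = 0.98922, so dip δ = arctan(0.98922) = 44.69°.
True thickness = vertical thickness × cos δ = 44 × cos 44.69° = 31.3 m.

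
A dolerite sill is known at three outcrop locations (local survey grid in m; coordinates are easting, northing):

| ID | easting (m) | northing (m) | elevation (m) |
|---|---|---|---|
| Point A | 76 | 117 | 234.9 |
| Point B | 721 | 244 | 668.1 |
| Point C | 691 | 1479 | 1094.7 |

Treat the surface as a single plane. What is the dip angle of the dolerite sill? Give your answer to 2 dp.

Two edge vectors: Point A→Point B = (645, 127, 433.2), Point A→Point C = (615, 1362, 859.8).
Normal n = (Point A→Point B) × (Point A→Point C) = (-480823.8, -288153, 800385).
So ∂z/∂easting = −n_x/n_z = 0.60074 and ∂z/∂northing = −n_y/n_z = 0.36002.
Gradient magnitude |∇z| = √(a² + b²) = √(0.36089 + 0.12961) = 0.70036.
True dip = arctan(0.70036) = 35.01°, dipping toward WSW (azimuth ≈ 239°).

35.01°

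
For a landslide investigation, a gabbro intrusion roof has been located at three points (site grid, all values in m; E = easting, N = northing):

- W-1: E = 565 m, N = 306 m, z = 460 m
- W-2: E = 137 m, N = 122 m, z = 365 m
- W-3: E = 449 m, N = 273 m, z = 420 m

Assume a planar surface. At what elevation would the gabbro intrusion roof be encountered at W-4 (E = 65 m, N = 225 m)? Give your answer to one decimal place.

235.8 m

Let the plane be z = a·E + b·N + c.
W-2−W-1: −428a − 184b = −95;  W-3−W-1: −116a − 33b = −40.
Solving gives a = 0.58518, b = −0.84488.
Then c = 460 − a·565 − b·306 = 387.91.
At (65, 225): z = 38.0 − 190.1 + 387.91 = 235.8 m.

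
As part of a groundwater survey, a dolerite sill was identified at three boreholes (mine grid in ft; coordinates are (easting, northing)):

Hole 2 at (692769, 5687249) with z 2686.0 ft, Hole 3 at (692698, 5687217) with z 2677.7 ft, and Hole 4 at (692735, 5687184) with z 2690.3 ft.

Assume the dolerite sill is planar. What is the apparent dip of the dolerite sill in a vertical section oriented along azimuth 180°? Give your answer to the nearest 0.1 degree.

9.5°

Let the plane be z = a·E + b·N + c.
Hole 3−Hole 2: −71a − 32b = −8.3;  Hole 4−Hole 2: −34a − 65b = 4.3.
Solving gives a = 0.19198, b = −0.16657.
Unit vector along 180° is (sin 180°, cos 180°) = (0.0000, -1.0000).
Slope in that direction = a·(0.0000) + b·(-1.0000) = 0.16657.
Apparent dip = arctan|0.16657| = 9.5° (true dip is 14.3°, so apparent ≤ true as expected).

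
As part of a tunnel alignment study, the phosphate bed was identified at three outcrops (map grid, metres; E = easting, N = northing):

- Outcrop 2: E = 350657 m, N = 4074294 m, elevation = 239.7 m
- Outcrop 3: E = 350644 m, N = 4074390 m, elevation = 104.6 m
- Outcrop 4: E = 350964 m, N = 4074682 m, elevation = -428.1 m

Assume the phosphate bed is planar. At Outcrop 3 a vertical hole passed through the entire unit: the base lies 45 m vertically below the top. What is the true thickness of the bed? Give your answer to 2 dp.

25.05 m

Let the plane be z = a·E + b·N + c.
Outcrop 3−Outcrop 2: −13a + 96b = −135.1;  Outcrop 4−Outcrop 2: 307a + 388b = −667.8.
Solving gives a = −0.33868, b = −1.45316.
|∇z| = √(a²+b²) = 1.49210, so dip δ = arctan(1.49210) = 56.17°.
True thickness = vertical thickness × cos δ = 45 × cos 56.17° = 25.05 m.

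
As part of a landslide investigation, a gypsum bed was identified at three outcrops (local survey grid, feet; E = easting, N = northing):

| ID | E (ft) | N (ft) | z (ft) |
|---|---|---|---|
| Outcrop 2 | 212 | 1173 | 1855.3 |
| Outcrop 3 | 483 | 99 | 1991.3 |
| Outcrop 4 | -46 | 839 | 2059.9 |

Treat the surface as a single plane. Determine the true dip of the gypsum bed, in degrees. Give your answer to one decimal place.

Let the plane be z = a·E + b·N + c.
Outcrop 3−Outcrop 2: 271a − 1074b = 136;  Outcrop 4−Outcrop 2: −258a − 334b = 204.6.
Solving gives a = −0.47419, b = −0.24628.
Gradient magnitude |∇z| = √(a² + b²) = √(0.22486 + 0.06065) = 0.53434.
True dip = arctan(0.53434) = 28.1°, dipping toward ENE (azimuth ≈ 063°).

28.1°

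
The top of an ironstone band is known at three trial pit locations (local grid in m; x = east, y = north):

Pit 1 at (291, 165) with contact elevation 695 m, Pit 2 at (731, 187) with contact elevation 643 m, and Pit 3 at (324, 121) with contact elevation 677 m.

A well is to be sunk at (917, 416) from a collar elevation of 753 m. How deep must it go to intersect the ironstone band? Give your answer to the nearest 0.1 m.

64.1 m

Let the plane be z = a·x + b·y + c.
Pit 2−Pit 1: 440a + 22b = −52;  Pit 3−Pit 1: 33a − 44b = −18.
Solving gives a = −0.13363, b = 0.30887.
Then c = 695 − a·291 − b·165 = 682.92.
At (917, 416): z_contact = −122.53 + 128.49 + 682.92 = 688.88 m.
Depth below ground = 753 − 688.88 = 64.1 m.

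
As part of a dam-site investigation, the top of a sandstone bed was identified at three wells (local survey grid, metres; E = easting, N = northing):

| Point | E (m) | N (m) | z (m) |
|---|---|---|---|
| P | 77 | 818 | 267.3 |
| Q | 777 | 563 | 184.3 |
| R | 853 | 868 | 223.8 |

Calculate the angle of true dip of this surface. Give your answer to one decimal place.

9.1°

Let the plane be z = a·E + b·N + c.
Q−P: 700a − 255b = −83;  R−P: 776a + 50b = −43.5.
Solving gives a = −0.06545, b = 0.14582.
Gradient magnitude |∇z| = √(a² + b²) = √(0.00428 + 0.02126) = 0.15983.
True dip = arctan(0.15983) = 9.1°, dipping toward SSE (azimuth ≈ 156°).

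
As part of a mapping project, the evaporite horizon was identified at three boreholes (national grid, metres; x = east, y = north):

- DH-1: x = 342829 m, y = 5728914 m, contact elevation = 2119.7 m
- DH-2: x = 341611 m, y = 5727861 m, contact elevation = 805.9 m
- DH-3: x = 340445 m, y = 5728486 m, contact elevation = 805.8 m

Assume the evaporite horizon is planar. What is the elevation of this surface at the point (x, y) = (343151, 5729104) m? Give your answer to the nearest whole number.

Let the plane be z = a·x + b·y + c.
DH-2−DH-1: −1218a − 1053b = −1313.8;  DH-3−DH-1: −2384a − 428b = −1313.9.
Solving gives a = 0.41287606, b = 0.77010158.
Then c = 2119.7 − a·342829 − b·5728914 = −4551271.89.
At (343151, 5729104): z = 141678.8 + 4411992.0 − 4551271.89 = 2399.0 m.

2399 m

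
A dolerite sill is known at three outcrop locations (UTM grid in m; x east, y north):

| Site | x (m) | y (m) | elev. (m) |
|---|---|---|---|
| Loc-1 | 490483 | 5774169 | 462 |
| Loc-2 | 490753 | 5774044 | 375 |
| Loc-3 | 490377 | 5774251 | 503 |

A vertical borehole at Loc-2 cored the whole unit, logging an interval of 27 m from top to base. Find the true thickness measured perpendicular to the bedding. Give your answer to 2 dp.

25.81 m

Two edge vectors: Loc-1→Loc-2 = (270, -125, -87), Loc-1→Loc-3 = (-106, 82, 41).
Normal n = (Loc-1→Loc-2) × (Loc-1→Loc-3) = (2009, -1848, 8890).
So ∂z/∂x = −n_x/n_z = −0.22598 and ∂z/∂y = −n_y/n_z = 0.20787.
|∇z| = √(a²+b²) = 0.30705, so dip δ = arctan(0.30705) = 17.07°.
True thickness = vertical thickness × cos δ = 27 × cos 17.07° = 25.81 m.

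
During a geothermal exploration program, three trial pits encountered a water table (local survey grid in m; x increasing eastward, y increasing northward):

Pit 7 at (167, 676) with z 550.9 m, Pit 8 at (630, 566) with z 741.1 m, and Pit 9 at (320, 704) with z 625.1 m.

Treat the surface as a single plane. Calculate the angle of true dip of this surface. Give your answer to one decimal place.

25.9°

Let the plane be z = a·x + b·y + c.
Pit 8−Pit 7: 463a − 110b = 190.2;  Pit 9−Pit 7: 153a + 28b = 74.2.
Solving gives a = 0.45270, b = 0.17634.
Gradient magnitude |∇z| = √(a² + b²) = √(0.20493 + 0.03110) = 0.48583.
True dip = arctan(0.48583) = 25.9°, dipping toward WSW (azimuth ≈ 249°).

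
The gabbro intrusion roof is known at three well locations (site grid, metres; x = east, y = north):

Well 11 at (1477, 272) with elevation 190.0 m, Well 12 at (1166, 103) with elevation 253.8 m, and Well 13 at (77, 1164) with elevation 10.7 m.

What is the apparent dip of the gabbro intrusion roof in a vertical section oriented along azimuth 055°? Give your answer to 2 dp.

Two edge vectors: Well 11→Well 12 = (-311, -169, 63.8), Well 11→Well 13 = (-1400, 892, -179.3).
Normal n = (Well 11→Well 12) × (Well 11→Well 13) = (-26607.9, -145082.3, -514012).
So ∂z/∂x = −n_x/n_z = −0.05177 and ∂z/∂y = −n_y/n_z = −0.28225.
Unit vector along 055° is (sin 55°, cos 55°) = (0.8192, 0.5736).
Slope in that direction = a·(0.8192) + b·(0.5736) = −0.20430.
Apparent dip = arctan|0.20430| = 11.55° (true dip is 16.0°, so apparent ≤ true as expected).

11.55°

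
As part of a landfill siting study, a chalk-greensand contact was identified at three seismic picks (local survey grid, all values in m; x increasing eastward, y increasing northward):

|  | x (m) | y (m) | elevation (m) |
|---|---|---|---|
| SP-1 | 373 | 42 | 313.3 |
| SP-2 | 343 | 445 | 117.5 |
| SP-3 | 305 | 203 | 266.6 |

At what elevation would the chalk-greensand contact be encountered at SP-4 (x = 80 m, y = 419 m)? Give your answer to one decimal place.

279.2 m

Two edge vectors: SP-1→SP-2 = (-30, 403, -195.8), SP-1→SP-3 = (-68, 161, -46.7).
Normal n = (SP-1→SP-2) × (SP-1→SP-3) = (12703.7, 11913.4, 22574).
So ∂z/∂x = −n_x/n_z = −0.56276 and ∂z/∂y = −n_y/n_z = −0.52775.
Intercept c from SP-1: 313.3 + 209.91 + 22.17 = 545.37.
At (80, 419): z = −45.0 − 221.1 + 545.37 = 279.2 m.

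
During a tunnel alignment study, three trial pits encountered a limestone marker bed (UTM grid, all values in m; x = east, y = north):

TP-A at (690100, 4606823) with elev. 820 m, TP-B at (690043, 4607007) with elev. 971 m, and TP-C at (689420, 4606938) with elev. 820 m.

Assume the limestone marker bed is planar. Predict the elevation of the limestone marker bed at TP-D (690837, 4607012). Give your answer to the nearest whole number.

1092 m

Let the plane be z = a·x + b·y + c.
TP-B−TP-A: −57a + 184b = 151;  TP-C−TP-A: −680a + 115b = 0.
Solving gives a = 0.14645975, b = 0.86602286.
Then c = 820 − a·690100 − b·4606823 = −4089865.89.
At (690837, 4607012): z = 101179.8 + 3989777.7 − 4089865.89 = 1091.6 m.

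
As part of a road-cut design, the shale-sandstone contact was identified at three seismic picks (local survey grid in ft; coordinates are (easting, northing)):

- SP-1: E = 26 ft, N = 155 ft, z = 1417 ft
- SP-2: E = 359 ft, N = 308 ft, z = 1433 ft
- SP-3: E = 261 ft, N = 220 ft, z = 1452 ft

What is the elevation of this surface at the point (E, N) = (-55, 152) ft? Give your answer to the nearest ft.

1394 ft

Two edge vectors: SP-1→SP-2 = (333, 153, 16), SP-1→SP-3 = (235, 65, 35).
Normal n = (SP-1→SP-2) × (SP-1→SP-3) = (4315, -7895, -14310).
So ∂z/∂E = −n_x/n_z = 0.30154 and ∂z/∂N = −n_y/n_z = −0.55171.
Intercept c from SP-1: 1417 − 7.84 + 85.52 = 1494.68.
At (-55, 152): z = −16.6 − 83.9 + 1494.68 = 1394.2 ft.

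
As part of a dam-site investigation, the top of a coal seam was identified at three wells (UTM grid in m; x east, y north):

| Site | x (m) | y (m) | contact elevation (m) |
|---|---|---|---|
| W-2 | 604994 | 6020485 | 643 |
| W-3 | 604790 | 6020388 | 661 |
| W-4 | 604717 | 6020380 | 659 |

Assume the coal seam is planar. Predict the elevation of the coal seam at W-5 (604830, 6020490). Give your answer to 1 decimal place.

Let the plane be z = a·x + b·y + c.
W-3−W-2: −204a − 97b = 18;  W-4−W-2: −277a − 105b = 16.
Solving gives a = 0.062029730, b = −0.316021288.
Then c = 643 − a·604994 − b·6020485 = 1865716.81.
At (604830, 6020490): z = 37517.4 − 1902603.0 + 1865716.81 = 631.2 m.

631.2 m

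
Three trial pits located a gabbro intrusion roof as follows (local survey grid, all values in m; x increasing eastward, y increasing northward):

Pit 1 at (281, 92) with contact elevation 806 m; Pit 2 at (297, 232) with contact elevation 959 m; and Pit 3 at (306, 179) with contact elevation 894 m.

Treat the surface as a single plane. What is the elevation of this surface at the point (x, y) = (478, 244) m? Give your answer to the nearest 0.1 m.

Two edge vectors: Pit 1→Pit 2 = (16, 140, 153), Pit 1→Pit 3 = (25, 87, 88).
Normal n = (Pit 1→Pit 2) × (Pit 1→Pit 3) = (-991, 2417, -2108).
So ∂z/∂x = −n_x/n_z = −0.47011 and ∂z/∂y = −n_y/n_z = 1.14658.
Intercept c from Pit 1: 806 + 132.10 − 105.49 = 832.62.
At (478, 244): z = −224.7 + 279.8 + 832.62 = 887.7 m.

887.7 m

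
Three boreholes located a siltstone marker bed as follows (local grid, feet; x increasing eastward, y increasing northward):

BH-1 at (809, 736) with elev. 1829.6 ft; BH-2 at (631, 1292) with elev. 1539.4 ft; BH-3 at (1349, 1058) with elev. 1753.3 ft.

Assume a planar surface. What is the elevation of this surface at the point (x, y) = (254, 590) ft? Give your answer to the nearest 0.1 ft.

Two edge vectors: BH-1→BH-2 = (-178, 556, -290.2), BH-1→BH-3 = (540, 322, -76.3).
Normal n = (BH-1→BH-2) × (BH-1→BH-3) = (51021.6, -170289.4, -357556).
So ∂z/∂x = −n_x/n_z = 0.142695 and ∂z/∂y = −n_y/n_z = −0.476259.
Intercept c from BH-1: 1829.6 − 115.44 + 350.53 = 2064.69.
At (254, 590): z = 36.2 − 281.0 + 2064.69 = 1819.9 ft.

1819.9 ft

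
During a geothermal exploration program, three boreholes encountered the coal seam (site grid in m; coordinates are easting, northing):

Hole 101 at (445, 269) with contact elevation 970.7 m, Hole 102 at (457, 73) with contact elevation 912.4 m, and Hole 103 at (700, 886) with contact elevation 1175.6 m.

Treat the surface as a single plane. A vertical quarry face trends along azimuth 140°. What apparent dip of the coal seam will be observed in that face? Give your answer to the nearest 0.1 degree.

Let the plane be z = a·easting + b·northing + c.
Hole 102−Hole 101: 12a − 196b = −58.3;  Hole 103−Hole 101: 255a + 617b = 204.9.
Solving gives a = 0.07300, b = 0.30192.
Unit vector along 140° is (sin 140°, cos 140°) = (0.6428, -0.7660).
Slope in that direction = a·(0.6428) + b·(-0.7660) = −0.18436.
Apparent dip = arctan|0.18436| = 10.4° (true dip is 17.3°, so apparent ≤ true as expected).

10.4°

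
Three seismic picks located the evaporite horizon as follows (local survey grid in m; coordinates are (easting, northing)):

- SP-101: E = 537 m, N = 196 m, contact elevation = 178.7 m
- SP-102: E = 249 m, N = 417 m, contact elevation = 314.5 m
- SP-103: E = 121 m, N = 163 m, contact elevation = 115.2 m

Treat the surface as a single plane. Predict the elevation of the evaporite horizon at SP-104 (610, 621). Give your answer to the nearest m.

499 m

Two edge vectors: SP-101→SP-102 = (-288, 221, 135.8), SP-101→SP-103 = (-416, -33, -63.5).
Normal n = (SP-101→SP-102) × (SP-101→SP-103) = (-9552.1, -74780.8, 101440).
So ∂z/∂E = −n_x/n_z = 0.09417 and ∂z/∂N = −n_y/n_z = 0.73719.
Intercept c from SP-101: 178.7 − 50.57 − 144.49 = −16.36.
At (610, 621): z = 57.4 + 457.8 − 16.36 = 498.9 m.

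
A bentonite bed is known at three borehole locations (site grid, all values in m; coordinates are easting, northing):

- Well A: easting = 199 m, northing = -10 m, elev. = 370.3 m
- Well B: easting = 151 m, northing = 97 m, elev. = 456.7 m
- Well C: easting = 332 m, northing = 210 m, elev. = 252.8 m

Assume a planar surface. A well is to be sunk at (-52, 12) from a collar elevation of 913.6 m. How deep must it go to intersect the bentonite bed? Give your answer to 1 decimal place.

Let the plane be z = a·easting + b·northing + c.
Well B−Well A: −48a + 107b = 86.4;  Well C−Well A: 133a + 220b = −117.5.
Solving gives a = −1.27387, b = 0.23602.
Then c = 370.3 − a·199 − b·-10 = 626.16.
At (-52, 12): z_contact = 66.24 + 2.83 + 626.16 = 695.23 m.
Depth below ground = 913.6 − 695.23 = 218.4 m.

218.4 m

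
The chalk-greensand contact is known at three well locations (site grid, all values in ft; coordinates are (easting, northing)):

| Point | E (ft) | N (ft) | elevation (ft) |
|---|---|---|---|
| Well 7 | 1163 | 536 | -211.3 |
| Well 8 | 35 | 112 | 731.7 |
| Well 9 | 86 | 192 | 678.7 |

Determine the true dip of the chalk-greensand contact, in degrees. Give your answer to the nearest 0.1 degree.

38.3°

Let the plane be z = a·E + b·N + c.
Well 8−Well 7: −1128a − 424b = 943;  Well 9−Well 7: −1077a − 344b = 890.
Solving gives a = −0.77195, b = −0.17038.
Gradient magnitude |∇z| = √(a² + b²) = √(0.59590 + 0.02903) = 0.79053.
True dip = arctan(0.79053) = 38.3°, dipping toward ENE (azimuth ≈ 078°).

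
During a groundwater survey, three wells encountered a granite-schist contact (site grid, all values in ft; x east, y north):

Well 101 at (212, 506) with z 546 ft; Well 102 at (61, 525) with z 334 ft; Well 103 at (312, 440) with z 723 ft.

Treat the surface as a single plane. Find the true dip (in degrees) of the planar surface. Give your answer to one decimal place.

Let the plane be z = a·x + b·y + c.
Well 102−Well 101: −151a + 19b = −212;  Well 103−Well 101: 100a − 66b = 177.
Solving gives a = 1.31775, b = −0.68522.
Gradient magnitude |∇z| = √(a² + b²) = √(1.73647 + 0.46953) = 1.48526.
True dip = arctan(1.48526) = 56.0°, dipping toward WNW (azimuth ≈ 297°).

56.0°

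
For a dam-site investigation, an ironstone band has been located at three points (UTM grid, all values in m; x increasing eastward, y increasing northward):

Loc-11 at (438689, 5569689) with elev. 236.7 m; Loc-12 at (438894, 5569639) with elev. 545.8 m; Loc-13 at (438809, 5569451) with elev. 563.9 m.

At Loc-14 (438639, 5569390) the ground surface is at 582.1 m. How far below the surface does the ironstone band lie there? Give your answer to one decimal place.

Let the plane be z = a·x + b·y + c.
Loc-12−Loc-11: 205a − 50b = 309.1;  Loc-13−Loc-11: 120a − 238b = 327.2.
Solving gives a = 1.336896471, b = −0.700724468.
Then c = 236.7 − a·438689 − b·5569689 = 3316572.29.
At (438639, 5569390): z_contact = 586414.93 − 3902607.85 + 3316572.29 = 379.37 m.
Depth below ground = 582.1 − 379.37 = 202.7 m.

202.7 m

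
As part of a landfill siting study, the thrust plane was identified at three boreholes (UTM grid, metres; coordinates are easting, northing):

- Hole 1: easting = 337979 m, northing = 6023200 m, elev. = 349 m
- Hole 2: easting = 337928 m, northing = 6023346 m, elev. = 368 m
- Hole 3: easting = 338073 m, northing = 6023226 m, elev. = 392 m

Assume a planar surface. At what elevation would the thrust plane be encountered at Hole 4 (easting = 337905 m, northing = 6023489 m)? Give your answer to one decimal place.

397.0 m

Let the plane be z = a·easting + b·northing + c.
Hole 2−Hole 1: −51a + 146b = 19;  Hole 3−Hole 1: 94a + 26b = 43.
Solving gives a = 0.384318937, b = 0.264385382.
Then c = 349 − a·337979 − b·6023200 = −1721988.76.
At (337905, 6023489): z = 129863.3 + 1592522.4 − 1721988.76 = 397.0 m.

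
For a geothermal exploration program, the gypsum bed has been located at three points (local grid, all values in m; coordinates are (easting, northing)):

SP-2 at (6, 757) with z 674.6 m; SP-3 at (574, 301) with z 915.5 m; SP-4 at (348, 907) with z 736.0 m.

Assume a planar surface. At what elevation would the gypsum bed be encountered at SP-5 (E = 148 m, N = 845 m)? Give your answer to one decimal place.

Let the plane be z = a·E + b·N + c.
SP-3−SP-2: 568a − 456b = 240.9;  SP-4−SP-2: 342a + 150b = 61.4.
Solving gives a = 0.26595, b = −0.19702.
Then c = 674.6 − a·6 − b·757 = 822.15.
At (148, 845): z = 39.4 − 166.5 + 822.15 = 695.0 m.

695.0 m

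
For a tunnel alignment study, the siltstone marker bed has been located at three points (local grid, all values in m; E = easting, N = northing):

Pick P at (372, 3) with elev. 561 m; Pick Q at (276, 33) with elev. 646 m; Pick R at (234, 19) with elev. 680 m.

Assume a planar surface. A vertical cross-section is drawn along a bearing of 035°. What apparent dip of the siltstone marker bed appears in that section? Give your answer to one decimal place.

Let the plane be z = a·E + b·N + c.
Pick Q−Pick P: −96a + 30b = 85;  Pick R−Pick P: −138a + 16b = 119.
Solving gives a = −0.84869, b = 0.11751.
Unit vector along 035° is (sin 35°, cos 35°) = (0.5736, 0.8192).
Slope in that direction = a·(0.5736) + b·(0.8192) = −0.39053.
Apparent dip = arctan|0.39053| = 21.3° (true dip is 40.6°, so apparent ≤ true as expected).

21.3°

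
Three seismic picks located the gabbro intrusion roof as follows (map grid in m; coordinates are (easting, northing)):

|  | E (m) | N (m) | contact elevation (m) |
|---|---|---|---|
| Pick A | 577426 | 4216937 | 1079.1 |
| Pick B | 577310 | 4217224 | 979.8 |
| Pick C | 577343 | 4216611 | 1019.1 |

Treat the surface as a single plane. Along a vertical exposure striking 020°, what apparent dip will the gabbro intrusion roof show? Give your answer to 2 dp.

14.34°

Two edge vectors: Pick A→Pick B = (-116, 287, -99.3), Pick A→Pick C = (-83, -326, -60).
Normal n = (Pick A→Pick B) × (Pick A→Pick C) = (-49591.8, 1281.9, 61637).
So ∂z/∂E = −n_x/n_z = 0.80458 and ∂z/∂N = −n_y/n_z = −0.02080.
Unit vector along 020° is (sin 20°, cos 20°) = (0.3420, 0.9397).
Slope in that direction = a·(0.3420) + b·(0.9397) = 0.25564.
Apparent dip = arctan|0.25564| = 14.34° (true dip is 38.8°, so apparent ≤ true as expected).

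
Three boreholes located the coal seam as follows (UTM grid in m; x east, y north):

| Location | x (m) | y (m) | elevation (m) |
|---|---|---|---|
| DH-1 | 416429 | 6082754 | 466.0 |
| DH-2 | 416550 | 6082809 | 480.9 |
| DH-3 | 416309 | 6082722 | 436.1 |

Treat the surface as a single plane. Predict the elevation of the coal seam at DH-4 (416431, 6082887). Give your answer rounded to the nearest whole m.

378 m

Let the plane be z = a·x + b·y + c.
DH-2−DH-1: 121a + 55b = 14.9;  DH-3−DH-1: −120a − 32b = −29.9.
Solving gives a = 0.42804252, b = −0.67078446.
Then c = 466 − a·416429 − b·6082754 = 3902433.52.
At (416431, 6082887): z = 178250.2 − 4080306.1 + 3902433.52 = 377.6 m.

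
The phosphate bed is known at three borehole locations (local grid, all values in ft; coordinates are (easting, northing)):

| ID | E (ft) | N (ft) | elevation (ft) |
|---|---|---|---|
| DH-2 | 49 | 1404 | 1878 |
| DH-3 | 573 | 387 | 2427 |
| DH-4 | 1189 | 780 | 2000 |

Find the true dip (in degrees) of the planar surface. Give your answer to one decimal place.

35.9°

Two edge vectors: DH-2→DH-3 = (524, -1017, 549), DH-2→DH-4 = (1140, -624, 122).
Normal n = (DH-2→DH-3) × (DH-2→DH-4) = (218502, 561932, 832404).
So ∂z/∂E = −n_x/n_z = −0.26250 and ∂z/∂N = −n_y/n_z = −0.67507.
Gradient magnitude |∇z| = √(a² + b²) = √(0.06890 + 0.45572) = 0.72431.
True dip = arctan(0.72431) = 35.9°, dipping toward NNE (azimuth ≈ 021°).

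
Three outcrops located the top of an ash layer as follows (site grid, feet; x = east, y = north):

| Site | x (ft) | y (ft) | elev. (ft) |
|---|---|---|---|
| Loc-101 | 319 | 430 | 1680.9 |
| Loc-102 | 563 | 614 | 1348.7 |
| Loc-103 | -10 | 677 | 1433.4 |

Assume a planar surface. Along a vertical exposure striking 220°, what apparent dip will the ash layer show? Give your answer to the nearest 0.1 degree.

Two edge vectors: Loc-101→Loc-102 = (244, 184, -332.2), Loc-101→Loc-103 = (-329, 247, -247.5).
Normal n = (Loc-101→Loc-102) × (Loc-101→Loc-103) = (36513.4, 169683.8, 120804).
So ∂z/∂x = −n_x/n_z = −0.30225 and ∂z/∂y = −n_y/n_z = −1.40462.
Unit vector along 220° is (sin 220°, cos 220°) = (-0.6428, -0.7660).
Slope in that direction = a·(-0.6428) + b·(-0.7660) = 1.27029.
Apparent dip = arctan|1.27029| = 51.8° (true dip is 55.2°, so apparent ≤ true as expected).

51.8°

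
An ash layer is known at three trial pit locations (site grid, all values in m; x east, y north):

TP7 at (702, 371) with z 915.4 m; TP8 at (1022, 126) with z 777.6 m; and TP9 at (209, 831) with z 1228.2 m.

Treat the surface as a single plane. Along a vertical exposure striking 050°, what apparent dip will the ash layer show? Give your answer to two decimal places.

Two edge vectors: TP7→TP8 = (320, -245, -137.8), TP7→TP9 = (-493, 460, 312.8).
Normal n = (TP7→TP8) × (TP7→TP9) = (-13248, -32160.6, 26415).
So ∂z/∂x = −n_x/n_z = 0.50153 and ∂z/∂y = −n_y/n_z = 1.21751.
Unit vector along 050° is (sin 50°, cos 50°) = (0.7660, 0.6428).
Slope in that direction = a·(0.7660) + b·(0.6428) = 1.16680.
Apparent dip = arctan|1.16680| = 49.40° (true dip is 52.8°, so apparent ≤ true as expected).

49.40°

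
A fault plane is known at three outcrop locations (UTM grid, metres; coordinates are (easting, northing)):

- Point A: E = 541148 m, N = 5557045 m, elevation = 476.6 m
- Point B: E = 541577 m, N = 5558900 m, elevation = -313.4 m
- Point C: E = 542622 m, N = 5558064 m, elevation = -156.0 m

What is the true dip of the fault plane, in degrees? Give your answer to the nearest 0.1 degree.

Two edge vectors: Point A→Point B = (429, 1855, -790), Point A→Point C = (1474, 1019, -632.6).
Normal n = (Point A→Point B) × (Point A→Point C) = (-368463, -893074.6, -2297119).
So ∂z/∂E = −n_x/n_z = −0.16040 and ∂z/∂N = −n_y/n_z = −0.38878.
Gradient magnitude |∇z| = √(a² + b²) = √(0.02573 + 0.15115) = 0.42057.
True dip = arctan(0.42057) = 22.8°, dipping toward NNE (azimuth ≈ 022°).

22.8°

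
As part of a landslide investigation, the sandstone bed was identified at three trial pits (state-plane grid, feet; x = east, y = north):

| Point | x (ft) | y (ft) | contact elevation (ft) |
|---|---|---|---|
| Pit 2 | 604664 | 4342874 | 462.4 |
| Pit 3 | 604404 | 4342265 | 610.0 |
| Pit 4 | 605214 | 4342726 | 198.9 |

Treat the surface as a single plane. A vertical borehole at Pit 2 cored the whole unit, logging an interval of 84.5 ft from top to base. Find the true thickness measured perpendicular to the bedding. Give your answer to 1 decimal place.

Two edge vectors: Pit 2→Pit 3 = (-260, -609, 147.6), Pit 2→Pit 4 = (550, -148, -263.5).
Normal n = (Pit 2→Pit 3) × (Pit 2→Pit 4) = (182316.3, 12670, 373430).
So ∂z/∂x = −n_x/n_z = −0.48822 and ∂z/∂y = −n_y/n_z = −0.03393.
|∇z| = √(a²+b²) = 0.48940, so dip δ = arctan(0.48940) = 26.08°.
True thickness = vertical thickness × cos δ = 84.5 × cos 26.08° = 75.9 ft.

75.9 ft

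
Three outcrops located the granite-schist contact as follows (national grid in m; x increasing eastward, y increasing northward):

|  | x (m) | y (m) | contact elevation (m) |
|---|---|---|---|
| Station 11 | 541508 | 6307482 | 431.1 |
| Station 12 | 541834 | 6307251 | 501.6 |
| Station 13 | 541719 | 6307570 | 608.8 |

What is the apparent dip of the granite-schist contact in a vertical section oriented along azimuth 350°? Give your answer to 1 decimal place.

23.8°

Let the plane be z = a·x + b·y + c.
Station 12−Station 11: 326a − 231b = 70.5;  Station 13−Station 11: 211a + 88b = 177.7.
Solving gives a = 0.61027, b = 0.55605.
Unit vector along 350° is (sin 350°, cos 350°) = (-0.1736, 0.9848).
Slope in that direction = a·(-0.1736) + b·(0.9848) = 0.44163.
Apparent dip = arctan|0.44163| = 23.8° (true dip is 39.5°, so apparent ≤ true as expected).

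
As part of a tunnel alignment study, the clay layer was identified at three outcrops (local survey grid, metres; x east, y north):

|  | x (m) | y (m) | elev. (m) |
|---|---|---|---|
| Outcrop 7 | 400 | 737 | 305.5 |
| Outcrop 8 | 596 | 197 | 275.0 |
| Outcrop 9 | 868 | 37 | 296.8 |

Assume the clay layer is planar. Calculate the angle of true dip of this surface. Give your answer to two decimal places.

Let the plane be z = a·x + b·y + c.
Outcrop 8−Outcrop 7: 196a − 540b = −30.5;  Outcrop 9−Outcrop 7: 468a − 700b = −8.7.
Solving gives a = 0.14415, b = 0.10880.
Gradient magnitude |∇z| = √(a² + b²) = √(0.02078 + 0.01184) = 0.18060.
True dip = arctan(0.18060) = 10.24°, dipping toward SW (azimuth ≈ 233°).

10.24°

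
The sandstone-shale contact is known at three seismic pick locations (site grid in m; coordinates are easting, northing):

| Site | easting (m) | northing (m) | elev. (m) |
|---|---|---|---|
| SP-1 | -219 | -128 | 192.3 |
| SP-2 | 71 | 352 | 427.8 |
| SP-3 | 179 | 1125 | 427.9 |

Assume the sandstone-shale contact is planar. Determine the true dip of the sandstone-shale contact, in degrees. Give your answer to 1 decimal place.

Let the plane be z = a·easting + b·northing + c.
SP-2−SP-1: 290a + 480b = 235.5;  SP-3−SP-1: 398a + 1253b = 235.6.
Solving gives a = 1.05608, b = −0.14742.
Gradient magnitude |∇z| = √(a² + b²) = √(1.11530 + 0.02173) = 1.06632.
True dip = arctan(1.06632) = 46.8°, dipping toward W (azimuth ≈ 278°).

46.8°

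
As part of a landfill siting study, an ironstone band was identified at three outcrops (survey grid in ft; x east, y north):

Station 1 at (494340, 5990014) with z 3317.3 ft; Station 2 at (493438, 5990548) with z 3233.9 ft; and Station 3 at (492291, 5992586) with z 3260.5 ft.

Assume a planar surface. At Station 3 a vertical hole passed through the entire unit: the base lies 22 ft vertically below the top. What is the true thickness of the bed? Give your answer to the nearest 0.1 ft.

Two edge vectors: Station 1→Station 2 = (-902, 534, -83.4), Station 1→Station 3 = (-2049, 2572, -56.8).
Normal n = (Station 1→Station 2) × (Station 1→Station 3) = (184173.6, 119653, -1225778).
So ∂z/∂x = −n_x/n_z = 0.15025 and ∂z/∂y = −n_y/n_z = 0.09761.
|∇z| = √(a²+b²) = 0.17917, so dip δ = arctan(0.17917) = 10.16°.
True thickness = vertical thickness × cos δ = 22 × cos 10.16° = 21.7 ft.

21.7 ft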